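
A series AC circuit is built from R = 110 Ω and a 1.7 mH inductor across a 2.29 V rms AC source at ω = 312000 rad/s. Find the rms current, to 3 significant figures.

4.23 mA

X_L = ωL = 530 Ω
Z = 110 + j530 Ω
|Z| = √(110² + 530²) = 542 Ω
I = V/|Z| = 2.29/542 = 4.23 mA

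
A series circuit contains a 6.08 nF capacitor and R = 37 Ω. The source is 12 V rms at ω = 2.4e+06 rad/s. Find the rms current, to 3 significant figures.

X_C = 1/(ωC) = 68.5 Ω
Z = 37.0 − j68.5 Ω
|Z| = √(37.0² + 68.5²) = 77.9 Ω
I = V/|Z| = 12/77.9 = 154 mA

154 mA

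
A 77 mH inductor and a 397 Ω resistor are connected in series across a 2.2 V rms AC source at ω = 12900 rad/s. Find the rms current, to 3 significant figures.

X_L = ωL = 993 Ω
Z = 397 + j993 Ω
|Z| = √(397² + 993²) = 1070 Ω
I = V/|Z| = 2.2/1070 = 2.06 mA

2.06 mA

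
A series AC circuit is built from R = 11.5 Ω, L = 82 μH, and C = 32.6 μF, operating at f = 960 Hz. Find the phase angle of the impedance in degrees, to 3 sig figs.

-21.8°

ω = 2πf = 6032 rad/s
X_L = ωL = 0.495 Ω
X_C = 1/(ωC) = 5.09 Ω
Net reactance X = X_L − X_C = -4.59 Ω
Z = 11.5 − j4.59 Ω
|Z| = √(11.5² + 4.59²) = 12.4 Ω
∠Z = arctan(-4.59/11.5) = -21.8°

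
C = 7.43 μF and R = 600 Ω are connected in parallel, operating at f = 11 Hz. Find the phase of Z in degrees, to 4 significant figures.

-17.12°

ω = 2πf = 69.12 rad/s
X_C = 1/(ωC) = 1947 Ω
Parallel: admittances add. Y = 1/R + jωC
Y = (0.001667 + j0.0005135) S
|Y| = 0.001744 S → |Z| = 1/|Y| = 573.4 Ω, ∠Z = −∠Y = -17.12°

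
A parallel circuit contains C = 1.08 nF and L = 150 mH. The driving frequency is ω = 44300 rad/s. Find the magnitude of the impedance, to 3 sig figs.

X_L = ωL = 6640 Ω
X_C = 1/(ωC) = 20900 Ω
Parallel: admittances add. Y = 1/(jωL) + jωC
Y = (0 − j0.000103) S
|Y| = 0.000103 S → |Z| = 1/|Y| = 9740 Ω, ∠Z = −∠Y = 90.0°

9740 Ω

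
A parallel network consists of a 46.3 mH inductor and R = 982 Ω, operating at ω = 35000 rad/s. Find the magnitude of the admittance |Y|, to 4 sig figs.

X_L = ωL = 1620 Ω
Parallel: admittances add. Y = 1/R + 1/(jωL)
Y = (0.001018 − j0.0006171) S
|Y| = 0.001191 S → |Z| = 1/|Y| = 839.8 Ω, ∠Z = −∠Y = 31.22°

1.191 mS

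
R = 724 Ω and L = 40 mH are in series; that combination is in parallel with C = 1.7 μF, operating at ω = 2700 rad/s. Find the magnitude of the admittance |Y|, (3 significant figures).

4.59 mS

X_L = ωL = 108 Ω
X_C = 1/(ωC) = 218 Ω
Branch 1 (R+jX_L): Z₁ = 724 + j108 Ω, |Z₁| = 732 Ω
Branch 2 (−jX_C): Z₂ = −j218 Ω
Parallel: Z = Z₁Z₂/(Z₁+Z₂), |Z| = 218 Ω, ∠Z = -72.9°
|Y| = 1/|Z| = 4.59 mS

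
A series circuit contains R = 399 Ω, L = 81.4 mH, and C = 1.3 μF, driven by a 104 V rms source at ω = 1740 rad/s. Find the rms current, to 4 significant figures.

208.2 mA

X_L = ωL = 141.6 Ω
X_C = 1/(ωC) = 442.1 Ω
Net reactance X = X_L − X_C = -300.5 Ω
Z = 399.0 − j300.5 Ω
|Z| = √(399.0² + 300.5²) = 499.5 Ω
I = V/|Z| = 104/499.5 = 208.2 mA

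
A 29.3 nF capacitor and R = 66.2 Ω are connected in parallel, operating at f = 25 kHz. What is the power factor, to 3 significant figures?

0.957

ω = 2πf = 157100 rad/s
X_C = 1/(ωC) = 217 Ω
Parallel: admittances add. Y = 1/R + jωC
Y = (0.0151 + j0.00460) S
|Y| = 0.0158 S → |Z| = 1/|Y| = 63.3 Ω, ∠Z = −∠Y = -16.9°
cos φ = cos(-16.9°) = 0.957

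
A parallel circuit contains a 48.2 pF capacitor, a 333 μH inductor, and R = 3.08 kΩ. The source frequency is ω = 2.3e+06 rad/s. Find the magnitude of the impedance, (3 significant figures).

X_L = ωL = 766 Ω
X_C = 1/(ωC) = 9020 Ω
Parallel: admittances add. Y = 1/R + 1/(jωL) + jωC
Y = (0.000325 − j0.00119) S
|Y| = 0.00124 S → |Z| = 1/|Y| = 808 Ω, ∠Z = −∠Y = 74.8°

808 Ω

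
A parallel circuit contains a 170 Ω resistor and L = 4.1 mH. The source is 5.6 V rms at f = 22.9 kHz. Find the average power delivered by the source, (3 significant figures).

ω = 2πf = 143900 rad/s
X_L = ωL = 590 Ω
Parallel: admittances add. Y = 1/R + 1/(jωL)
Y = (0.00588 − j0.00170) S
|Y| = 0.00612 S → |Z| = 1/|Y| = 163 Ω, ∠Z = −∠Y = 16.1°
I = V/|Z| = 34.3 mA
P = VI cos φ = 5.6 × 0.0343 × cos(16.1°) = 184 mW

184 mW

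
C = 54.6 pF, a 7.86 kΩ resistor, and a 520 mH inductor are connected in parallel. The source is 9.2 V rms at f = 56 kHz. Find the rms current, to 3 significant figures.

ω = 2πf = 351900 rad/s
X_L = ωL = 183000 Ω
X_C = 1/(ωC) = 52100 Ω
Parallel: admittances add. Y = 1/R + 1/(jωL) + jωC
Y = (0.000127 + j1.37e-05) S
|Y| = 0.000128 S → |Z| = 1/|Y| = 7810 Ω, ∠Z = −∠Y = -6.17°
I = V/|Z| = 9.2/7810 = 1.18 mA

1.18 mA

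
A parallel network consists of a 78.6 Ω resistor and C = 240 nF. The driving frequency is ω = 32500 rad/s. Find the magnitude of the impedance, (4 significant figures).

X_C = 1/(ωC) = 128.2 Ω
Parallel: admittances add. Y = 1/R + jωC
Y = (0.01272 + j0.007800) S
|Y| = 0.01492 S → |Z| = 1/|Y| = 67.01 Ω, ∠Z = −∠Y = -31.51°

67.01 Ω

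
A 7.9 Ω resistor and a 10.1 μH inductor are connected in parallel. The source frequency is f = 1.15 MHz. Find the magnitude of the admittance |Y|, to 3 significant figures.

127 mS

ω = 2πf = 7.226e+06 rad/s
X_L = ωL = 73.0 Ω
Parallel: admittances add. Y = 1/R + 1/(jωL)
Y = (0.127 − j0.0137) S
|Y| = 0.127 S → |Z| = 1/|Y| = 7.85 Ω, ∠Z = −∠Y = 6.18°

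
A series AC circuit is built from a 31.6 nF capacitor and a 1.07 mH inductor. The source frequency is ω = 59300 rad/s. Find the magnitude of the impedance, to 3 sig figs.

X_L = ωL = 63.5 Ω
X_C = 1/(ωC) = 534 Ω
Net reactance X = X_L − X_C = -470 Ω
Z = − j470 Ω
|Z| = √(0² + 470²) = 470 Ω

470 Ω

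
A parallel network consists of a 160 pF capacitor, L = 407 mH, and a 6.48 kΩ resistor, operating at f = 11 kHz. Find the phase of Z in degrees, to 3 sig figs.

9.02°

ω = 2πf = 69120 rad/s
X_L = ωL = 28100 Ω
X_C = 1/(ωC) = 90400 Ω
Parallel: admittances add. Y = 1/R + 1/(jωL) + jωC
Y = (0.000154 − j2.45e-05) S
|Y| = 0.000156 S → |Z| = 1/|Y| = 6400 Ω, ∠Z = −∠Y = 9.02°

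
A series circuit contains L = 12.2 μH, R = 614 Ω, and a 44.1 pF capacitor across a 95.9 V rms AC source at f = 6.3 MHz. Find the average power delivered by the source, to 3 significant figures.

14.7 W

ω = 2πf = 3.958e+07 rad/s
X_L = ωL = 483 Ω
X_C = 1/(ωC) = 573 Ω
Net reactance X = X_L − X_C = -89.9 Ω
Z = 614 − j89.9 Ω
|Z| = √(614² + 89.9²) = 621 Ω
∠Z = arctan(-89.9/614) = -8.33°
I = V/|Z| = 155 mA
P = VI cos φ = 95.9 × 0.155 × cos(-8.33°) = 14.7 W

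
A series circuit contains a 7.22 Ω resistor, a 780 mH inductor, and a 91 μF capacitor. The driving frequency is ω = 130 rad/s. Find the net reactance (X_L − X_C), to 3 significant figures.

X_L = ωL = 101 Ω
X_C = 1/(ωC) = 84.5 Ω
X = 101 − 84.5 = 16.9 Ω

16.9 Ω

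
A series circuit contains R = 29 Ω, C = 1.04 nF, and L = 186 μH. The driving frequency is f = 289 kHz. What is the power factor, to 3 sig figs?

ω = 2πf = 1.816e+06 rad/s
X_L = ωL = 338 Ω
X_C = 1/(ωC) = 530 Ω
Net reactance X = X_L − X_C = -192 Ω
Z = 29.0 − j192 Ω
|Z| = √(29.0² + 192²) = 194 Ω
∠Z = arctan(-192/29.0) = -81.4°
cos φ = cos(-81.4°) = 0.150

0.150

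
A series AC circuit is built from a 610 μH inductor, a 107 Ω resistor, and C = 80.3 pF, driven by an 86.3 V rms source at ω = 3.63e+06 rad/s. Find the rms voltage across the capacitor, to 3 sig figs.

242 V

X_L = ωL = 2210 Ω
X_C = 1/(ωC) = 3430 Ω
Net reactance X = X_L − X_C = -1220 Ω
Z = 107 − j1220 Ω
|Z| = √(107² + 1220²) = 1220 Ω
I = V/|Z| = 70.7 mA
V_C = I·|Z_C| = 0.0707 × 3430 = 242 V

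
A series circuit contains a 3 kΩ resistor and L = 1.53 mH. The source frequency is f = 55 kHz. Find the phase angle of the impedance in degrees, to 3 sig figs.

ω = 2πf = 345600 rad/s
X_L = ωL = 529 Ω
Z = 3000 + j529 Ω
|Z| = √(3000² + 529²) = 3050 Ω
∠Z = arctan(529/3000) = 10.0°

10.0°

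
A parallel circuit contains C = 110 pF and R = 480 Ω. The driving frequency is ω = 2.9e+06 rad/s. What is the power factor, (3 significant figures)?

X_C = 1/(ωC) = 3130 Ω
Parallel: admittances add. Y = 1/R + jωC
Y = (0.00208 + j0.000319) S
|Y| = 0.00211 S → |Z| = 1/|Y| = 474 Ω, ∠Z = −∠Y = -8.71°
cos φ = cos(-8.71°) = 0.988

0.988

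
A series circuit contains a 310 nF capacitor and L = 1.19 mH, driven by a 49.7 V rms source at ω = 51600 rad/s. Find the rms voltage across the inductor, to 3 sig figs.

X_L = ωL = 61.4 Ω
X_C = 1/(ωC) = 62.5 Ω
Net reactance X = X_L − X_C = -1.11 Ω
Z = − j1.11 Ω
|Z| = √(0² + 1.11²) = 1.11 Ω
I = V/|Z| = 44.7 A
V_L = I·|Z_L| = 44.7 × 61.4 = 2750 V

2750 V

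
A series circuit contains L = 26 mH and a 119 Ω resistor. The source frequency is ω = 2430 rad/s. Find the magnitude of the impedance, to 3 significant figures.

135 Ω

X_L = ωL = 63.2 Ω
Z = 119 + j63.2 Ω
|Z| = √(119² + 63.2²) = 135 Ω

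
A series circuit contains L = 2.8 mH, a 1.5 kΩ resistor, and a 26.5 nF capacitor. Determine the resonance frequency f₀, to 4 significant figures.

ω₀ = 1/√(LC) = 1/√(0.0028 × 2.65e-08) = 116100 rad/s
f₀ = ω₀/(2π) = 18.48 kHz

18.48 kHz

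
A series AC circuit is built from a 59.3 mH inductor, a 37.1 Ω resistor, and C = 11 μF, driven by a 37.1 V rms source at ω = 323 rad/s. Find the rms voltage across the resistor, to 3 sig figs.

X_L = ωL = 19.2 Ω
X_C = 1/(ωC) = 281 Ω
Net reactance X = X_L − X_C = -262 Ω
Z = 37.1 − j262 Ω
|Z| = √(37.1² + 262²) = 265 Ω
I = V/|Z| = 140 mA
V_R = I·|Z_R| = 0.140 × 37.1 = 5.20 V

5.20 V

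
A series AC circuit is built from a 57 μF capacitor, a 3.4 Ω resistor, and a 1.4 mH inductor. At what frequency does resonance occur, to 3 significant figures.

ω₀ = 1/√(LC) = 1/√(0.0014 × 5.7e-05) = 3540 rad/s
f₀ = ω₀/(2π) = 563 Hz

563 Hz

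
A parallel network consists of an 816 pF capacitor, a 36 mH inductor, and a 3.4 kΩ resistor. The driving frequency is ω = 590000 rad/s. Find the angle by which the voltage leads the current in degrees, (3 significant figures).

-55.9°

X_L = ωL = 21200 Ω
X_C = 1/(ωC) = 2080 Ω
Parallel: admittances add. Y = 1/R + 1/(jωL) + jωC
Y = (0.000294 + j0.000434) S
|Y| = 0.000525 S → |Z| = 1/|Y| = 1910 Ω, ∠Z = −∠Y = -55.9°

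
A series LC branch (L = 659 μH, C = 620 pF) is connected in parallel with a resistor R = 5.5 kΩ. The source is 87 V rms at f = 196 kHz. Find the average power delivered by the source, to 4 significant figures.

ω = 2πf = 1.232e+06 rad/s
X_L = ωL = 811.6 Ω
X_C = 1/(ωC) = 1310 Ω
Branch 1: Z₁ = R = 5500 Ω
Branch 2 (series LC): Z₂ = j(X_L − X_C) = −j498.1 Ω
Parallel: Z = Z₁Z₂/(Z₁+Z₂), |Z| = 496.1 Ω, ∠Z = -84.82°
I = V/|Z| = 175.4 mA
P = VI cos φ = 87 × 0.1754 × cos(-84.82°) = 1.376 W

1.376 W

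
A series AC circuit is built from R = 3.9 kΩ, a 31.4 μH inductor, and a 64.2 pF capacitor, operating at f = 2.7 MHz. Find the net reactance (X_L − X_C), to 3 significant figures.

-385 Ω

ω = 2πf = 1.696e+07 rad/s
X_L = ωL = 533 Ω
X_C = 1/(ωC) = 918 Ω
X = 533 − 918 = -385 Ω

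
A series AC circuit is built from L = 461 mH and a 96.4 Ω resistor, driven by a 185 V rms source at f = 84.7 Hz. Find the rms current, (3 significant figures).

ω = 2πf = 532.2 rad/s
X_L = ωL = 245 Ω
Z = 96.4 + j245 Ω
|Z| = √(96.4² + 245²) = 264 Ω
I = V/|Z| = 185/264 = 702 mA

702 mA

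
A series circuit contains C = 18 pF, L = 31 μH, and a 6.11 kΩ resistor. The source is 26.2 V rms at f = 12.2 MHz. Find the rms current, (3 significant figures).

4.14 mA

ω = 2πf = 7.665e+07 rad/s
X_L = ωL = 2380 Ω
X_C = 1/(ωC) = 725 Ω
Net reactance X = X_L − X_C = 1650 Ω
Z = 6110 + j1650 Ω
|Z| = √(6110² + 1650²) = 6330 Ω
I = V/|Z| = 26.2/6330 = 4.14 mA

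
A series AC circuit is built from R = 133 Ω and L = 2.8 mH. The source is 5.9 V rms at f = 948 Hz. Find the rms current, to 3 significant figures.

ω = 2πf = 5956 rad/s
X_L = ωL = 16.7 Ω
Z = 133 + j16.7 Ω
|Z| = √(133² + 16.7²) = 134 Ω
I = V/|Z| = 5.9/134 = 44.0 mA

44.0 mA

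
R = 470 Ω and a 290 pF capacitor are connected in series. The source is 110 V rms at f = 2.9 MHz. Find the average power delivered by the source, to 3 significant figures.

ω = 2πf = 1.822e+07 rad/s
X_C = 1/(ωC) = 189 Ω
Z = 470 − j189 Ω
|Z| = √(470² + 189²) = 507 Ω
∠Z = arctan(-189/470) = -21.9°
I = V/|Z| = 217 mA
P = VI cos φ = 110 × 0.217 × cos(-21.9°) = 22.2 W

22.2 W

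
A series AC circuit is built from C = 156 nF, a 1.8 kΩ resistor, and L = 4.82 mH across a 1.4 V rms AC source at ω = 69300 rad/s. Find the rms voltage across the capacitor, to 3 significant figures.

X_L = ωL = 334 Ω
X_C = 1/(ωC) = 92.5 Ω
Net reactance X = X_L − X_C = 242 Ω
Z = 1800 + j242 Ω
|Z| = √(1800² + 242²) = 1820 Ω
I = V/|Z| = 771 μA
V_C = I·|Z_C| = 0.000771 × 92.5 = 0.0713 V

0.0713 V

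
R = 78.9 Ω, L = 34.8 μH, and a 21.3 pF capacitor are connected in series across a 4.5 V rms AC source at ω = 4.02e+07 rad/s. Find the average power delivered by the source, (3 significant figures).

26.8 mW

X_L = ωL = 1400 Ω
X_C = 1/(ωC) = 1170 Ω
Net reactance X = X_L − X_C = 231 Ω
Z = 78.9 + j231 Ω
|Z| = √(78.9² + 231²) = 244 Ω
∠Z = arctan(231/78.9) = 71.1°
I = V/|Z| = 18.4 mA
P = VI cos φ = 4.5 × 0.0184 × cos(71.1°) = 26.8 mW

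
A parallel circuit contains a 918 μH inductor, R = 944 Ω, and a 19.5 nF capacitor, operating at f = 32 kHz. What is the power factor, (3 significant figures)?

0.578

ω = 2πf = 201100 rad/s
X_L = ωL = 185 Ω
X_C = 1/(ωC) = 255 Ω
Parallel: admittances add. Y = 1/R + 1/(jωL) + jωC
Y = (0.00106 − j0.00150) S
|Y| = 0.00183 S → |Z| = 1/|Y| = 545 Ω, ∠Z = −∠Y = 54.7°
cos φ = cos(54.7°) = 0.578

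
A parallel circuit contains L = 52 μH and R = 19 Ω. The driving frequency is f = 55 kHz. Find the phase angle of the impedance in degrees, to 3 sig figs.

46.6°

ω = 2πf = 345600 rad/s
X_L = ωL = 18.0 Ω
Parallel: admittances add. Y = 1/R + 1/(jωL)
Y = (0.0526 − j0.0556) S
|Y| = 0.0766 S → |Z| = 1/|Y| = 13.1 Ω, ∠Z = −∠Y = 46.6°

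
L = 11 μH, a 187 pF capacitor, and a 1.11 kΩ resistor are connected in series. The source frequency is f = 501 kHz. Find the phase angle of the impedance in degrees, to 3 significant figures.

ω = 2πf = 3.148e+06 rad/s
X_L = ωL = 34.6 Ω
X_C = 1/(ωC) = 1700 Ω
Net reactance X = X_L − X_C = -1660 Ω
Z = 1110 − j1660 Ω
|Z| = √(1110² + 1660²) = 2000 Ω
∠Z = arctan(-1660/1110) = -56.3°

-56.3°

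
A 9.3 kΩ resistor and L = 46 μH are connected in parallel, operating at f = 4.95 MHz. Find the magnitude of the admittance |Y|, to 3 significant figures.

707 μS

ω = 2πf = 3.11e+07 rad/s
X_L = ωL = 1430 Ω
Parallel: admittances add. Y = 1/R + 1/(jωL)
Y = (0.000108 − j0.000699) S
|Y| = 0.000707 S → |Z| = 1/|Y| = 1410 Ω, ∠Z = −∠Y = 81.3°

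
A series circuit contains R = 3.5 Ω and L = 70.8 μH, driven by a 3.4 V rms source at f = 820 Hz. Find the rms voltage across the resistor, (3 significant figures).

3.38 V

ω = 2πf = 5152 rad/s
X_L = ωL = 0.365 Ω
Z = 3.50 + j0.365 Ω
|Z| = √(3.50² + 0.365²) = 3.52 Ω
I = V/|Z| = 966 mA
V_R = I·|Z_R| = 0.966 × 3.50 = 3.38 V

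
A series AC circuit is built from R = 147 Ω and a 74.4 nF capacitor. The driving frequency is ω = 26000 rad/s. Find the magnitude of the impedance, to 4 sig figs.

X_C = 1/(ωC) = 517.0 Ω
Z = 147.0 − j517.0 Ω
|Z| = √(147.0² + 517.0²) = 537.5 Ω

537.5 Ω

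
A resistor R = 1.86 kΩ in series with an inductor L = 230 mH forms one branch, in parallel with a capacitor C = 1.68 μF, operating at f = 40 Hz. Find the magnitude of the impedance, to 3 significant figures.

1490 Ω

ω = 2πf = 251.3 rad/s
X_L = ωL = 57.8 Ω
X_C = 1/(ωC) = 2370 Ω
Branch 1 (R+jX_L): Z₁ = 1860 + j57.8 Ω, |Z₁| = 1860 Ω
Branch 2 (−jX_C): Z₂ = −j2370 Ω
Parallel: Z = Z₁Z₂/(Z₁+Z₂), |Z| = 1490 Ω, ∠Z = -37.1°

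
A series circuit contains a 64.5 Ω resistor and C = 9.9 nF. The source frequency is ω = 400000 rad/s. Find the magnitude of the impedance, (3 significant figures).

261 Ω

X_C = 1/(ωC) = 253 Ω
Z = 64.5 − j253 Ω
|Z| = √(64.5² + 253²) = 261 Ω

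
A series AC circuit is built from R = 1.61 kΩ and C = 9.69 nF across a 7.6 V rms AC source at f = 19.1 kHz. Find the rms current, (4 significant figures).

4.164 mA

ω = 2πf = 120000 rad/s
X_C = 1/(ωC) = 859.9 Ω
Z = 1610 − j859.9 Ω
|Z| = √(1610² + 859.9²) = 1825 Ω
I = V/|Z| = 7.6/1825 = 4.164 mA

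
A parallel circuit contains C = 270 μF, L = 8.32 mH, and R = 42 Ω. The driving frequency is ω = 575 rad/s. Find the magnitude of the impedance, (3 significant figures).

X_L = ωL = 4.78 Ω
X_C = 1/(ωC) = 6.44 Ω
Parallel: admittances add. Y = 1/R + 1/(jωL) + jωC
Y = (0.0238 − j0.0538) S
|Y| = 0.0588 S → |Z| = 1/|Y| = 17.0 Ω, ∠Z = −∠Y = 66.1°

17.0 Ω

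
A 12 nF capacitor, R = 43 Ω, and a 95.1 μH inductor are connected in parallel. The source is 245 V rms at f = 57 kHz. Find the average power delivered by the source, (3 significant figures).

ω = 2πf = 358100 rad/s
X_L = ωL = 34.1 Ω
X_C = 1/(ωC) = 233 Ω
Parallel: admittances add. Y = 1/R + 1/(jωL) + jωC
Y = (0.0233 − j0.0251) S
|Y| = 0.0342 S → |Z| = 1/|Y| = 29.2 Ω, ∠Z = −∠Y = 47.1°
I = V/|Z| = 8.38 A
P = VI cos φ = 245 × 8.38 × cos(47.1°) = 1.40 kW

1.40 kW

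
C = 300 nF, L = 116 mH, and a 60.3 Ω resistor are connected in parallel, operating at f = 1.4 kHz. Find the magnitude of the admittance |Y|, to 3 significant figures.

16.7 mS

ω = 2πf = 8796 rad/s
X_L = ωL = 1020 Ω
X_C = 1/(ωC) = 379 Ω
Parallel: admittances add. Y = 1/R + 1/(jωL) + jωC
Y = (0.0166 + j0.00166) S
|Y| = 0.0167 S → |Z| = 1/|Y| = 60.0 Ω, ∠Z = −∠Y = -5.71°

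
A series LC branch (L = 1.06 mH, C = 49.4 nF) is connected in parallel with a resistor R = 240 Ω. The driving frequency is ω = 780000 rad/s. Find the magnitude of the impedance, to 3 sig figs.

230 Ω

X_L = ωL = 827 Ω
X_C = 1/(ωC) = 26.0 Ω
Branch 1: Z₁ = R = 240 Ω
Branch 2 (series LC): Z₂ = j(X_L − X_C) = j801 Ω
Parallel: Z = Z₁Z₂/(Z₁+Z₂), |Z| = 230 Ω, ∠Z = 16.7°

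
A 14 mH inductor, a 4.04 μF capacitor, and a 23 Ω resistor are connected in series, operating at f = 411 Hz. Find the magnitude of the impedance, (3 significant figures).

ω = 2πf = 2582 rad/s
X_L = ωL = 36.2 Ω
X_C = 1/(ωC) = 95.9 Ω
Net reactance X = X_L − X_C = -59.7 Ω
Z = 23.0 − j59.7 Ω
|Z| = √(23.0² + 59.7²) = 64.0 Ω

64.0 Ω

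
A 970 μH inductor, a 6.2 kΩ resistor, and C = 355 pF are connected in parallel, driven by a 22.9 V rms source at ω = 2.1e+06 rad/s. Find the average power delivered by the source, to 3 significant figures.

84.6 mW

X_L = ωL = 2040 Ω
X_C = 1/(ωC) = 1340 Ω
Parallel: admittances add. Y = 1/R + 1/(jωL) + jωC
Y = (0.000161 + j0.000255) S
|Y| = 0.000301 S → |Z| = 1/|Y| = 3320 Ω, ∠Z = −∠Y = -57.6°
I = V/|Z| = 6.90 mA
P = VI cos φ = 22.9 × 0.00690 × cos(-57.6°) = 84.6 mW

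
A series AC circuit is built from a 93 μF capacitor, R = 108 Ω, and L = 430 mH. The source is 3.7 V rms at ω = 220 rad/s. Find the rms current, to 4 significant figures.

X_L = ωL = 94.60 Ω
X_C = 1/(ωC) = 48.88 Ω
Net reactance X = X_L − X_C = 45.72 Ω
Z = 108.0 + j45.72 Ω
|Z| = √(108.0² + 45.72²) = 117.3 Ω
I = V/|Z| = 3.7/117.3 = 31.55 mA

31.55 mA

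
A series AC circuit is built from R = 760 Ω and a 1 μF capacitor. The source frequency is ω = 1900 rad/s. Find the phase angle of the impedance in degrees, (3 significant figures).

X_C = 1/(ωC) = 526 Ω
Z = 760 − j526 Ω
|Z| = √(760² + 526²) = 924 Ω
∠Z = arctan(-526/760) = -34.7°

-34.7°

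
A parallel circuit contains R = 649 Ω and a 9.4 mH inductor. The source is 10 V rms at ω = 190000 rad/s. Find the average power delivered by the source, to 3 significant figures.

X_L = ωL = 1790 Ω
Parallel: admittances add. Y = 1/R + 1/(jωL)
Y = (0.00154 − j0.000560) S
|Y| = 0.00164 S → |Z| = 1/|Y| = 610 Ω, ∠Z = −∠Y = 20.0°
I = V/|Z| = 16.4 mA
P = VI cos φ = 10 × 0.0164 × cos(20.0°) = 154 mW

154 mW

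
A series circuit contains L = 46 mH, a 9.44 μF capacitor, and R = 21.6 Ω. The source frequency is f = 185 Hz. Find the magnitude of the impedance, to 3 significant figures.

ω = 2πf = 1162 rad/s
X_L = ωL = 53.5 Ω
X_C = 1/(ωC) = 91.1 Ω
Net reactance X = X_L − X_C = -37.7 Ω
Z = 21.6 − j37.7 Ω
|Z| = √(21.6² + 37.7²) = 43.4 Ω

43.4 Ω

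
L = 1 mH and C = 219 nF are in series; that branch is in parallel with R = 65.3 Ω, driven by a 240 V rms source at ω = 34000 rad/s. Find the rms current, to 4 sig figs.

X_L = ωL = 34.00 Ω
X_C = 1/(ωC) = 134.3 Ω
Branch 1: Z₁ = R = 65.30 Ω
Branch 2 (series LC): Z₂ = j(X_L − X_C) = −j100.3 Ω
Parallel: Z = Z₁Z₂/(Z₁+Z₂), |Z| = 54.72 Ω, ∠Z = -33.07°
I = V/|Z| = 240/54.72 = 4.386 A

4.386 A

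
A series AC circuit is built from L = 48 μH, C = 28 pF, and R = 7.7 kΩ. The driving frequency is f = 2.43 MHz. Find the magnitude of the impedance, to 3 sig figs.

7870 Ω

ω = 2πf = 1.527e+07 rad/s
X_L = ωL = 733 Ω
X_C = 1/(ωC) = 2340 Ω
Net reactance X = X_L − X_C = -1610 Ω
Z = 7700 − j1610 Ω
|Z| = √(7700² + 1610²) = 7870 Ω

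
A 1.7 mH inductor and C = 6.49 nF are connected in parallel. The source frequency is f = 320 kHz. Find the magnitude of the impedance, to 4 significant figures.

78.39 Ω

ω = 2πf = 2.011e+06 rad/s
X_L = ωL = 3418 Ω
X_C = 1/(ωC) = 76.63 Ω
Parallel: admittances add. Y = 1/(jωL) + jωC
Y = (0 + j0.01276) S
|Y| = 0.01276 S → |Z| = 1/|Y| = 78.39 Ω, ∠Z = −∠Y = -90.00°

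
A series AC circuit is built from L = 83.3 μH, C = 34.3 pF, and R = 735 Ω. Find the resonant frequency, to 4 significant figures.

2.977 MHz

ω₀ = 1/√(LC) = 1/√(8.33e-05 × 3.43e-11) = 1.871e+07 rad/s
f₀ = ω₀/(2π) = 2.977 MHz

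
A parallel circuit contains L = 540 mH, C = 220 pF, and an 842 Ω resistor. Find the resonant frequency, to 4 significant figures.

ω₀ = 1/√(LC) = 1/√(0.54 × 2.2e-10) = 91750 rad/s
f₀ = ω₀/(2π) = 14.60 kHz

14.60 kHz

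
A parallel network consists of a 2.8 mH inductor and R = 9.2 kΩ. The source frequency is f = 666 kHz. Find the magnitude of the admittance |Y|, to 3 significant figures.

ω = 2πf = 4.185e+06 rad/s
X_L = ωL = 11700 Ω
Parallel: admittances add. Y = 1/R + 1/(jωL)
Y = (0.000109 − j8.53e-05) S
|Y| = 0.000138 S → |Z| = 1/|Y| = 7240 Ω, ∠Z = −∠Y = 38.1°

138 μS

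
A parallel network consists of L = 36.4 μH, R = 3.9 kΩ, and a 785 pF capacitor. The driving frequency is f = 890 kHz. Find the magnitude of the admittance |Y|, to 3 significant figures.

ω = 2πf = 5.592e+06 rad/s
X_L = ωL = 204 Ω
X_C = 1/(ωC) = 228 Ω
Parallel: admittances add. Y = 1/R + 1/(jωL) + jωC
Y = (0.000256 − j0.000523) S
|Y| = 0.000583 S → |Z| = 1/|Y| = 1720 Ω, ∠Z = −∠Y = 63.9°

583 μS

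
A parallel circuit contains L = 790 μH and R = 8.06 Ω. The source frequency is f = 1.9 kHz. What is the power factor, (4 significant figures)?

0.7602

ω = 2πf = 11940 rad/s
X_L = ωL = 9.431 Ω
Parallel: admittances add. Y = 1/R + 1/(jωL)
Y = (0.1241 − j0.1060) S
|Y| = 0.1632 S → |Z| = 1/|Y| = 6.127 Ω, ∠Z = −∠Y = 40.52°
cos φ = cos(40.52°) = 0.7602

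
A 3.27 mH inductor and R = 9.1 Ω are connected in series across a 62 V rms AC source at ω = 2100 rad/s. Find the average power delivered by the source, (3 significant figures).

X_L = ωL = 6.87 Ω
Z = 9.10 + j6.87 Ω
|Z| = √(9.10² + 6.87²) = 11.4 Ω
∠Z = arctan(6.87/9.10) = 37.0°
I = V/|Z| = 5.44 A
P = VI cos φ = 62 × 5.44 × cos(37.0°) = 269 W

269 W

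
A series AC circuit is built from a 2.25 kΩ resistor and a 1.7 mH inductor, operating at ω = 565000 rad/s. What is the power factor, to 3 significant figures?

X_L = ωL = 960 Ω
Z = 2250 + j960 Ω
|Z| = √(2250² + 960²) = 2450 Ω
∠Z = arctan(960/2250) = 23.1°
cos φ = cos(23.1°) = 0.920

0.920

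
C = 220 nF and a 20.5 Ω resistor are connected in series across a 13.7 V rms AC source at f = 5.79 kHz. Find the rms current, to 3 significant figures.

108 mA

ω = 2πf = 36380 rad/s
X_C = 1/(ωC) = 125 Ω
Z = 20.5 − j125 Ω
|Z| = √(20.5² + 125²) = 127 Ω
I = V/|Z| = 13.7/127 = 108 mA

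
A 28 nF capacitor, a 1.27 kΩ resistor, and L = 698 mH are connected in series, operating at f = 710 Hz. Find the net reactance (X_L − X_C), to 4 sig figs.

-4892 Ω

ω = 2πf = 4461 rad/s
X_L = ωL = 3114 Ω
X_C = 1/(ωC) = 8006 Ω
X = 3114 − 8006 = -4892 Ω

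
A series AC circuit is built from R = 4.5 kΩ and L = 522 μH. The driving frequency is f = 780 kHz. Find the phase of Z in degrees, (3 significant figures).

29.6°

ω = 2πf = 4.901e+06 rad/s
X_L = ωL = 2560 Ω
Z = 4500 + j2560 Ω
|Z| = √(4500² + 2560²) = 5180 Ω
∠Z = arctan(2560/4500) = 29.6°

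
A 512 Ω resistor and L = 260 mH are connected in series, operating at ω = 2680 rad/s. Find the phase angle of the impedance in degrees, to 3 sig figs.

X_L = ωL = 697 Ω
Z = 512 + j697 Ω
|Z| = √(512² + 697²) = 865 Ω
∠Z = arctan(697/512) = 53.7°

53.7°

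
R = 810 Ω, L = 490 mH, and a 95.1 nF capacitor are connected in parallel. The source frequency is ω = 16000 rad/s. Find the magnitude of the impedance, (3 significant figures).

537 Ω

X_L = ωL = 7840 Ω
X_C = 1/(ωC) = 657 Ω
Parallel: admittances add. Y = 1/R + 1/(jωL) + jωC
Y = (0.00123 + j0.00139) S
|Y| = 0.00186 S → |Z| = 1/|Y| = 537 Ω, ∠Z = −∠Y = -48.5°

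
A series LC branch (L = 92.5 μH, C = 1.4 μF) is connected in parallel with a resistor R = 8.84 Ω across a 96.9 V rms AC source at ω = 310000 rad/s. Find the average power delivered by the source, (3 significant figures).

1.06 kW

X_L = ωL = 28.7 Ω
X_C = 1/(ωC) = 2.30 Ω
Branch 1: Z₁ = R = 8.84 Ω
Branch 2 (series LC): Z₂ = j(X_L − X_C) = j26.4 Ω
Parallel: Z = Z₁Z₂/(Z₁+Z₂), |Z| = 8.38 Ω, ∠Z = 18.5°
I = V/|Z| = 11.6 A
P = VI cos φ = 96.9 × 11.6 × cos(18.5°) = 1.06 kW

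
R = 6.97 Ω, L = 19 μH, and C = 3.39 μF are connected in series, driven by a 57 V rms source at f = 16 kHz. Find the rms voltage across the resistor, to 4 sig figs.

56.39 V

ω = 2πf = 100500 rad/s
X_L = ωL = 1.910 Ω
X_C = 1/(ωC) = 2.934 Ω
Net reactance X = X_L − X_C = -1.024 Ω
Z = 6.970 − j1.024 Ω
|Z| = √(6.970² + 1.024²) = 7.045 Ω
I = V/|Z| = 8.091 A
V_R = I·|Z_R| = 8.091 × 6.970 = 56.39 V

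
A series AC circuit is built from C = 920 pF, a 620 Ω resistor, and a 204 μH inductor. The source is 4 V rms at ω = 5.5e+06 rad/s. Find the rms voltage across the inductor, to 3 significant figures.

4.03 V

X_L = ωL = 1120 Ω
X_C = 1/(ωC) = 198 Ω
Net reactance X = X_L − X_C = 924 Ω
Z = 620 + j924 Ω
|Z| = √(620² + 924²) = 1110 Ω
I = V/|Z| = 3.59 mA
V_L = I·|Z_L| = 0.00359 × 1120 = 4.03 V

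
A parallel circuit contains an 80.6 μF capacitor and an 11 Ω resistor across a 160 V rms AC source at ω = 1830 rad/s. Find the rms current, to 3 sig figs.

X_C = 1/(ωC) = 6.78 Ω
Parallel: admittances add. Y = 1/R + jωC
Y = (0.0909 + j0.147) S
|Y| = 0.173 S → |Z| = 1/|Y| = 5.77 Ω, ∠Z = −∠Y = -58.4°
I = V/|Z| = 160/5.77 = 27.7 A

27.7 A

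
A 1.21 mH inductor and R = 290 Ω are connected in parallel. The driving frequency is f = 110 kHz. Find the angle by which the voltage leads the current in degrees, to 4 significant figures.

ω = 2πf = 691200 rad/s
X_L = ωL = 836.3 Ω
Parallel: admittances add. Y = 1/R + 1/(jωL)
Y = (0.003448 − j0.001196) S
|Y| = 0.003650 S → |Z| = 1/|Y| = 274.0 Ω, ∠Z = −∠Y = 19.12°

19.12°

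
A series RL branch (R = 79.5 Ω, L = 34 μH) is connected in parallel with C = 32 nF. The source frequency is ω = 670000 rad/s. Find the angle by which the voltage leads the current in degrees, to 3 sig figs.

X_L = ωL = 22.8 Ω
X_C = 1/(ωC) = 46.6 Ω
Branch 1 (R+jX_L): Z₁ = 79.5 + j22.8 Ω, |Z₁| = 82.7 Ω
Branch 2 (−jX_C): Z₂ = −j46.6 Ω
Parallel: Z = Z₁Z₂/(Z₁+Z₂), |Z| = 46.5 Ω, ∠Z = -57.3°

-57.3°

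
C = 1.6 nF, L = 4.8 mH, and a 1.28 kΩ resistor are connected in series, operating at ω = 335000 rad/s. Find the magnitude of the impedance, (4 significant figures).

X_L = ωL = 1608 Ω
X_C = 1/(ωC) = 1866 Ω
Net reactance X = X_L − X_C = -257.7 Ω
Z = 1280 − j257.7 Ω
|Z| = √(1280² + 257.7²) = 1306 Ω

1306 Ω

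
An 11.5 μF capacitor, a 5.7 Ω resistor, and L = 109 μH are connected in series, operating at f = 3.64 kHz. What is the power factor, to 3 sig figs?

0.975

ω = 2πf = 22870 rad/s
X_L = ωL = 2.49 Ω
X_C = 1/(ωC) = 3.80 Ω
Net reactance X = X_L − X_C = -1.31 Ω
Z = 5.70 − j1.31 Ω
|Z| = √(5.70² + 1.31²) = 5.85 Ω
∠Z = arctan(-1.31/5.70) = -12.9°
cos φ = cos(-12.9°) = 0.975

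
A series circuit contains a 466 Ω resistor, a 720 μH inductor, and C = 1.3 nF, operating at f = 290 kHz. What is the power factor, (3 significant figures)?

ω = 2πf = 1.822e+06 rad/s
X_L = ωL = 1310 Ω
X_C = 1/(ωC) = 422 Ω
Net reactance X = X_L − X_C = 890 Ω
Z = 466 + j890 Ω
|Z| = √(466² + 890²) = 1000 Ω
∠Z = arctan(890/466) = 62.4°
cos φ = cos(62.4°) = 0.464

0.464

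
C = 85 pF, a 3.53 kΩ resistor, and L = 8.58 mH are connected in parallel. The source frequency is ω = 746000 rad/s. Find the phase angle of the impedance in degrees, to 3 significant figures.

X_L = ωL = 6400 Ω
X_C = 1/(ωC) = 15800 Ω
Parallel: admittances add. Y = 1/R + 1/(jωL) + jωC
Y = (0.000283 − j9.28e-05) S
|Y| = 0.000298 S → |Z| = 1/|Y| = 3350 Ω, ∠Z = −∠Y = 18.1°

18.1°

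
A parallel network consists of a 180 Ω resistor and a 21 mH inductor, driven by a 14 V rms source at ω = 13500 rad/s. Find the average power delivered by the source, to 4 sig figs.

1.089 W

X_L = ωL = 283.5 Ω
Parallel: admittances add. Y = 1/R + 1/(jωL)
Y = (0.005556 − j0.003527) S
|Y| = 0.006581 S → |Z| = 1/|Y| = 152.0 Ω, ∠Z = −∠Y = 32.41°
I = V/|Z| = 92.13 mA
P = VI cos φ = 14 × 0.09213 × cos(32.41°) = 1.089 W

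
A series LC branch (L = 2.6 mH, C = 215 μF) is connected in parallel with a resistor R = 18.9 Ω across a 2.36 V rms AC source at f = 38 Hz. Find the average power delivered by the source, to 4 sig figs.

ω = 2πf = 238.8 rad/s
X_L = ωL = 0.6208 Ω
X_C = 1/(ωC) = 19.48 Ω
Branch 1: Z₁ = R = 18.90 Ω
Branch 2 (series LC): Z₂ = j(X_L − X_C) = −j18.86 Ω
Parallel: Z = Z₁Z₂/(Z₁+Z₂), |Z| = 13.35 Ω, ∠Z = -45.06°
I = V/|Z| = 176.8 mA
P = VI cos φ = 2.36 × 0.1768 × cos(-45.06°) = 294.7 mW

294.7 mW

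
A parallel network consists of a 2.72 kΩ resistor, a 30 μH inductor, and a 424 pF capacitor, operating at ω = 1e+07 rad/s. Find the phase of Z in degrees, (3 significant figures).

-67.9°

X_L = ωL = 300 Ω
X_C = 1/(ωC) = 236 Ω
Parallel: admittances add. Y = 1/R + 1/(jωL) + jωC
Y = (0.000368 + j0.000907) S
|Y| = 0.000978 S → |Z| = 1/|Y| = 1020 Ω, ∠Z = −∠Y = -67.9°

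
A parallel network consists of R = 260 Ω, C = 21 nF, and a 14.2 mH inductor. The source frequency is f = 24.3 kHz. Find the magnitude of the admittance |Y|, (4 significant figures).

ω = 2πf = 152700 rad/s
X_L = ωL = 2168 Ω
X_C = 1/(ωC) = 311.9 Ω
Parallel: admittances add. Y = 1/R + 1/(jωL) + jωC
Y = (0.003846 + j0.002745) S
|Y| = 0.004725 S → |Z| = 1/|Y| = 211.6 Ω, ∠Z = −∠Y = -35.52°

4.725 mS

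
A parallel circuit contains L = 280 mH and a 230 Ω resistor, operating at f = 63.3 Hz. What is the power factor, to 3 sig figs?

ω = 2πf = 397.7 rad/s
X_L = ωL = 111 Ω
Parallel: admittances add. Y = 1/R + 1/(jωL)
Y = (0.00435 − j0.00898) S
|Y| = 0.00998 S → |Z| = 1/|Y| = 100 Ω, ∠Z = −∠Y = 64.2°
cos φ = cos(64.2°) = 0.436

0.436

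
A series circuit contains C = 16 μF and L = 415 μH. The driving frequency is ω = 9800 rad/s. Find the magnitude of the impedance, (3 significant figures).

2.31 Ω

X_L = ωL = 4.07 Ω
X_C = 1/(ωC) = 6.38 Ω
Net reactance X = X_L − X_C = -2.31 Ω
Z = − j2.31 Ω
|Z| = √(0² + 2.31²) = 2.31 Ω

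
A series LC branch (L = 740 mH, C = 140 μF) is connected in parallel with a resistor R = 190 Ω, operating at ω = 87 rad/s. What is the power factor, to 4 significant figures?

X_L = ωL = 64.38 Ω
X_C = 1/(ωC) = 82.10 Ω
Branch 1: Z₁ = R = 190.0 Ω
Branch 2 (series LC): Z₂ = j(X_L − X_C) = −j17.72 Ω
Parallel: Z = Z₁Z₂/(Z₁+Z₂), |Z| = 17.65 Ω, ∠Z = -84.67°
cos φ = cos(-84.67°) = 0.09287

0.09287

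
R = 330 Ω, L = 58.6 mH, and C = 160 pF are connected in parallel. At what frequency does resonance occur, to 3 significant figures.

ω₀ = 1/√(LC) = 1/√(0.0586 × 1.6e-10) = 326600 rad/s
f₀ = ω₀/(2π) = 52.0 kHz

52.0 kHz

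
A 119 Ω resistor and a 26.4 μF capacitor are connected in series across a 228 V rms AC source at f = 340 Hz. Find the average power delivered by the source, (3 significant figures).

ω = 2πf = 2136 rad/s
X_C = 1/(ωC) = 17.7 Ω
Z = 119 − j17.7 Ω
|Z| = √(119² + 17.7²) = 120 Ω
∠Z = arctan(-17.7/119) = -8.47°
I = V/|Z| = 1.90 A
P = VI cos φ = 228 × 1.90 × cos(-8.47°) = 427 W

427 W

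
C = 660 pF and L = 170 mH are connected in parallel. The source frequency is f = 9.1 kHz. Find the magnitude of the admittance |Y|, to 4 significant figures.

65.14 μS

ω = 2πf = 57180 rad/s
X_L = ωL = 9720 Ω
X_C = 1/(ωC) = 26500 Ω
Parallel: admittances add. Y = 1/(jωL) + jωC
Y = (0 − j6.514e-05) S
|Y| = 6.514e-05 S → |Z| = 1/|Y| = 15350 Ω, ∠Z = −∠Y = 90.00°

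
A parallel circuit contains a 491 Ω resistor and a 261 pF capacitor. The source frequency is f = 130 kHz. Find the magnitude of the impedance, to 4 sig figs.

ω = 2πf = 816800 rad/s
X_C = 1/(ωC) = 4691 Ω
Parallel: admittances add. Y = 1/R + jωC
Y = (0.002037 + j0.0002132) S
|Y| = 0.002048 S → |Z| = 1/|Y| = 488.3 Ω, ∠Z = −∠Y = -5.976°

488.3 Ω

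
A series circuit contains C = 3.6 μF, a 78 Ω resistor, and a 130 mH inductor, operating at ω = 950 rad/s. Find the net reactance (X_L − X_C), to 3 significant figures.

X_L = ωL = 124 Ω
X_C = 1/(ωC) = 292 Ω
X = 124 − 292 = -169 Ω

-169 Ω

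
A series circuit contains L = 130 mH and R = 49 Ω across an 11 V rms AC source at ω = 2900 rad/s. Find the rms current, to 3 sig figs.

28.9 mA

X_L = ωL = 377 Ω
Z = 49.0 + j377 Ω
|Z| = √(49.0² + 377²) = 380 Ω
I = V/|Z| = 11/380 = 28.9 mA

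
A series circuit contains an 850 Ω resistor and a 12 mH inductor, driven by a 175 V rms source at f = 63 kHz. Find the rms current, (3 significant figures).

ω = 2πf = 395800 rad/s
X_L = ωL = 4750 Ω
Z = 850 + j4750 Ω
|Z| = √(850² + 4750²) = 4830 Ω
I = V/|Z| = 175/4830 = 36.3 mA

36.3 mA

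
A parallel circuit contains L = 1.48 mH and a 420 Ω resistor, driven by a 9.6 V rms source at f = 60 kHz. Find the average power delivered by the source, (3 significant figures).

219 mW

ω = 2πf = 377000 rad/s
X_L = ωL = 558 Ω
Parallel: admittances add. Y = 1/R + 1/(jωL)
Y = (0.00238 − j0.00179) S
|Y| = 0.00298 S → |Z| = 1/|Y| = 336 Ω, ∠Z = −∠Y = 37.0°
I = V/|Z| = 28.6 mA
P = VI cos φ = 9.6 × 0.0286 × cos(37.0°) = 219 mW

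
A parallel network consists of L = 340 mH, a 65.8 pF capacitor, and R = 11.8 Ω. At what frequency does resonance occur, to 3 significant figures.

33.6 kHz

ω₀ = 1/√(LC) = 1/√(0.34 × 6.58e-11) = 211400 rad/s
f₀ = ω₀/(2π) = 33.6 kHz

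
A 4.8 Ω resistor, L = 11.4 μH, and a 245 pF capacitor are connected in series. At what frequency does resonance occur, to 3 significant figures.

ω₀ = 1/√(LC) = 1/√(1.14e-05 × 2.45e-10) = 1.892e+07 rad/s
f₀ = ω₀/(2π) = 3.01 MHz

3.01 MHz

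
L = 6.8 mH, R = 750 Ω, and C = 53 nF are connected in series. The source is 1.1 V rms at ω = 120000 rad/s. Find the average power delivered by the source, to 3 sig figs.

911 μW

X_L = ωL = 816 Ω
X_C = 1/(ωC) = 157 Ω
Net reactance X = X_L − X_C = 659 Ω
Z = 750 + j659 Ω
|Z| = √(750² + 659²) = 998 Ω
∠Z = arctan(659/750) = 41.3°
I = V/|Z| = 1.10 mA
P = VI cos φ = 1.1 × 0.00110 × cos(41.3°) = 911 μW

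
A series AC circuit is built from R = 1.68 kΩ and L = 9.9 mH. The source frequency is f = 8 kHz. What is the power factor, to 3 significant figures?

0.959

ω = 2πf = 50270 rad/s
X_L = ωL = 498 Ω
Z = 1680 + j498 Ω
|Z| = √(1680² + 498²) = 1750 Ω
∠Z = arctan(498/1680) = 16.5°
cos φ = cos(16.5°) = 0.959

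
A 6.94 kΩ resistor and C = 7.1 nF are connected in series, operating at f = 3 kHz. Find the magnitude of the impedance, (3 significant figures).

ω = 2πf = 18850 rad/s
X_C = 1/(ωC) = 7470 Ω
Z = 6940 − j7470 Ω
|Z| = √(6940² + 7470²) = 10200 Ω

10200 Ω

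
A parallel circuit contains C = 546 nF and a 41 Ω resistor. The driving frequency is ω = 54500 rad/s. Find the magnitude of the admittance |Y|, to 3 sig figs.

38.5 mS

X_C = 1/(ωC) = 33.6 Ω
Parallel: admittances add. Y = 1/R + jωC
Y = (0.0244 + j0.0298) S
|Y| = 0.0385 S → |Z| = 1/|Y| = 26.0 Ω, ∠Z = −∠Y = -50.7°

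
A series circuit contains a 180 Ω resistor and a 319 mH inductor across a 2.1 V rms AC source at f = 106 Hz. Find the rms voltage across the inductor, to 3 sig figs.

1.60 V

ω = 2πf = 666.0 rad/s
X_L = ωL = 212 Ω
Z = 180 + j212 Ω
|Z| = √(180² + 212²) = 278 Ω
I = V/|Z| = 7.54 mA
V_L = I·|Z_L| = 0.00754 × 212 = 1.60 V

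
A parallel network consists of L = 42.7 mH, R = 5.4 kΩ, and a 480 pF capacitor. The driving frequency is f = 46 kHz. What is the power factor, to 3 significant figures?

0.955

ω = 2πf = 289000 rad/s
X_L = ωL = 12300 Ω
X_C = 1/(ωC) = 7210 Ω
Parallel: admittances add. Y = 1/R + 1/(jωL) + jωC
Y = (0.000185 + j5.77e-05) S
|Y| = 0.000194 S → |Z| = 1/|Y| = 5160 Ω, ∠Z = −∠Y = -17.3°
cos φ = cos(-17.3°) = 0.955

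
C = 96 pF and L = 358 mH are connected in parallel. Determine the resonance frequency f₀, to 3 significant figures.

ω₀ = 1/√(LC) = 1/√(0.358 × 9.6e-11) = 170600 rad/s
f₀ = ω₀/(2π) = 27.1 kHz

27.1 kHz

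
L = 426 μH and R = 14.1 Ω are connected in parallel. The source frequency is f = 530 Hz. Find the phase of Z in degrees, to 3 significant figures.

ω = 2πf = 3330 rad/s
X_L = ωL = 1.42 Ω
Parallel: admittances add. Y = 1/R + 1/(jωL)
Y = (0.0709 − j0.705) S
|Y| = 0.708 S → |Z| = 1/|Y| = 1.41 Ω, ∠Z = −∠Y = 84.3°

84.3°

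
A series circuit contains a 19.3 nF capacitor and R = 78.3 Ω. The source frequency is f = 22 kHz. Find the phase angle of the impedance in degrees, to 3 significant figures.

ω = 2πf = 138200 rad/s
X_C = 1/(ωC) = 375 Ω
Z = 78.3 − j375 Ω
|Z| = √(78.3² + 375²) = 383 Ω
∠Z = arctan(-375/78.3) = -78.2°

-78.2°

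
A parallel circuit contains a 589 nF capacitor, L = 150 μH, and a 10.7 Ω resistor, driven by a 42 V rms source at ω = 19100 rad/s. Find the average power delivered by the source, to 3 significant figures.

165 W

X_L = ωL = 2.86 Ω
X_C = 1/(ωC) = 88.9 Ω
Parallel: admittances add. Y = 1/R + 1/(jωL) + jωC
Y = (0.0935 − j0.338) S
|Y| = 0.350 S → |Z| = 1/|Y| = 2.85 Ω, ∠Z = −∠Y = 74.5°
I = V/|Z| = 14.7 A
P = VI cos φ = 42 × 14.7 × cos(74.5°) = 165 W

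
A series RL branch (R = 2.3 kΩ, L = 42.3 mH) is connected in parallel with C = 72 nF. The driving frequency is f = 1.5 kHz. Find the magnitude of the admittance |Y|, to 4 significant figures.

738.0 μS

ω = 2πf = 9425 rad/s
X_L = ωL = 398.7 Ω
X_C = 1/(ωC) = 1474 Ω
Branch 1 (R+jX_L): Z₁ = 2300 + j398.7 Ω, |Z₁| = 2334 Ω
Branch 2 (−jX_C): Z₂ = −j1474 Ω
Parallel: Z = Z₁Z₂/(Z₁+Z₂), |Z| = 1355 Ω, ∠Z = -55.12°
|Y| = 1/|Z| = 738.0 μS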